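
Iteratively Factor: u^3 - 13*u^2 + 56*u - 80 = (u - 5)*(u^2 - 8*u + 16) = (u - 5)*(u - 4)*(u - 4)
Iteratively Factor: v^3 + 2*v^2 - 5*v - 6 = (v + 1)*(v^2 + v - 6) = (v + 1)*(v + 3)*(v - 2)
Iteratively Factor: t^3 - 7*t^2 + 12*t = (t - 3)*(t^2 - 4*t) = (t - 4)*(t - 3)*(t)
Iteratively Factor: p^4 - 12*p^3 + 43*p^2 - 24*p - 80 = (p - 4)*(p^3 - 8*p^2 + 11*p + 20) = (p - 5)*(p - 4)*(p^2 - 3*p - 4) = (p - 5)*(p - 4)^2*(p + 1)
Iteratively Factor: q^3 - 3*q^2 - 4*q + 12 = (q - 2)*(q^2 - q - 6) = (q - 3)*(q - 2)*(q + 2)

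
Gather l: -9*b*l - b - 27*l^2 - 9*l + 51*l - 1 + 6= -b - 27*l^2 + l*(42 - 9*b) + 5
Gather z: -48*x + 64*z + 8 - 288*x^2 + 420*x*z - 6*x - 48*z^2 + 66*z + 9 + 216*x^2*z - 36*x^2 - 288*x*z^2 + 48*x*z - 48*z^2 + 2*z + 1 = -324*x^2 - 54*x + z^2*(-288*x - 96) + z*(216*x^2 + 468*x + 132) + 18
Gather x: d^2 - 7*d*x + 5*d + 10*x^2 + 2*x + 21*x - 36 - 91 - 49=d^2 + 5*d + 10*x^2 + x*(23 - 7*d) - 176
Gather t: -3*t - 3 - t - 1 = -4*t - 4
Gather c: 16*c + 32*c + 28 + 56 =48*c + 84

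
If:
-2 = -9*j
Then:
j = 2/9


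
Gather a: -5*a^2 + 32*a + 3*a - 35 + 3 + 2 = -5*a^2 + 35*a - 30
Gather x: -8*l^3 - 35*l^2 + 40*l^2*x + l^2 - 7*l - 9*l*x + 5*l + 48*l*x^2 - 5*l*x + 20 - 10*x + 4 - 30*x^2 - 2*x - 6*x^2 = -8*l^3 - 34*l^2 - 2*l + x^2*(48*l - 36) + x*(40*l^2 - 14*l - 12) + 24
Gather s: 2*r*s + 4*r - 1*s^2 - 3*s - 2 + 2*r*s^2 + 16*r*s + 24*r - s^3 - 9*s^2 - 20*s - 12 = 28*r - s^3 + s^2*(2*r - 10) + s*(18*r - 23) - 14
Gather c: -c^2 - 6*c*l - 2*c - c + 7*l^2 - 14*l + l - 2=-c^2 + c*(-6*l - 3) + 7*l^2 - 13*l - 2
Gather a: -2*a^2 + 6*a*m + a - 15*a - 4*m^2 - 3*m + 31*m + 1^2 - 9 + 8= -2*a^2 + a*(6*m - 14) - 4*m^2 + 28*m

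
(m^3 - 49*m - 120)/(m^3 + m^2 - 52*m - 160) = (m + 3)/(m + 4)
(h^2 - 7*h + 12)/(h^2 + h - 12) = (h - 4)/(h + 4)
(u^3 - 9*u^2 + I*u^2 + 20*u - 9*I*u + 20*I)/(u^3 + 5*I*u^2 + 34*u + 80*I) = (u^3 + u^2*(-9 + I) + u*(20 - 9*I) + 20*I)/(u^3 + 5*I*u^2 + 34*u + 80*I)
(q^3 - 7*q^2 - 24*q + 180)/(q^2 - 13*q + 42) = (q^2 - q - 30)/(q - 7)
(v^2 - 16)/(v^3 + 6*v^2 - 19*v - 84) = (v + 4)/(v^2 + 10*v + 21)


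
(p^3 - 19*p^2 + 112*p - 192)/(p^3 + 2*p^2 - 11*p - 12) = (p^2 - 16*p + 64)/(p^2 + 5*p + 4)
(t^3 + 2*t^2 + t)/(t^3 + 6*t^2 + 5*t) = (t + 1)/(t + 5)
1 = 1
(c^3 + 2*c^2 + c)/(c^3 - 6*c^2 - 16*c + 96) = c*(c^2 + 2*c + 1)/(c^3 - 6*c^2 - 16*c + 96)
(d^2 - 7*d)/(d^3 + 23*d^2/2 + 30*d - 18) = 2*d*(d - 7)/(2*d^3 + 23*d^2 + 60*d - 36)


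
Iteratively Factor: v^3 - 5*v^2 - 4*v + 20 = (v - 2)*(v^2 - 3*v - 10) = (v - 5)*(v - 2)*(v + 2)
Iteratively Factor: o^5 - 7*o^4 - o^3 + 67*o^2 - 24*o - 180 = (o - 3)*(o^4 - 4*o^3 - 13*o^2 + 28*o + 60) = (o - 3)*(o + 2)*(o^3 - 6*o^2 - o + 30) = (o - 5)*(o - 3)*(o + 2)*(o^2 - o - 6) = (o - 5)*(o - 3)^2*(o + 2)*(o + 2)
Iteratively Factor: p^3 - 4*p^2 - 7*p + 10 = (p - 5)*(p^2 + p - 2) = (p - 5)*(p + 2)*(p - 1)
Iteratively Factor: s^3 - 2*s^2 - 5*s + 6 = (s - 1)*(s^2 - s - 6) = (s - 3)*(s - 1)*(s + 2)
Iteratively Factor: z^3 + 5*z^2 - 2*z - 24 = (z - 2)*(z^2 + 7*z + 12) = (z - 2)*(z + 3)*(z + 4)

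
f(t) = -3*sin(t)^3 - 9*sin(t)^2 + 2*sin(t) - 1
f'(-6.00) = -3.58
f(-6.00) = -1.21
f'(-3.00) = -4.32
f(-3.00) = -1.45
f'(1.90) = 7.47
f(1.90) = -9.71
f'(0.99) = -10.61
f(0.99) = -7.37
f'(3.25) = -3.82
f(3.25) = -1.32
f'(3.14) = -1.97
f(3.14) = -1.00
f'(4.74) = 0.30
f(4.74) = -9.00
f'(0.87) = -10.97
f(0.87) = -6.07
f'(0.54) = -8.26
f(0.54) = -2.76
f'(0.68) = -10.01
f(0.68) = -4.05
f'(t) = -9*sin(t)^2*cos(t) - 18*sin(t)*cos(t) + 2*cos(t)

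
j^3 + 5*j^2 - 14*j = j*(j - 2)*(j + 7)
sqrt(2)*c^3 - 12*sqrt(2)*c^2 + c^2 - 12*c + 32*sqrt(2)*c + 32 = (c - 8)*(c - 4)*(sqrt(2)*c + 1)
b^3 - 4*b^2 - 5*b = b*(b - 5)*(b + 1)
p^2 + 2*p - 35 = (p - 5)*(p + 7)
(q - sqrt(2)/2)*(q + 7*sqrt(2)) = q^2 + 13*sqrt(2)*q/2 - 7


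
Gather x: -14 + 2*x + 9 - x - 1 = x - 6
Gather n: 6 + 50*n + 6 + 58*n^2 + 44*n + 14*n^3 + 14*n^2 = 14*n^3 + 72*n^2 + 94*n + 12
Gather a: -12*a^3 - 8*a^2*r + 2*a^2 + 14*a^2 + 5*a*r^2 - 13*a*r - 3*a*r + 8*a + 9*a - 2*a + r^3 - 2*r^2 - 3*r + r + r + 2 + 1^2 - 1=-12*a^3 + a^2*(16 - 8*r) + a*(5*r^2 - 16*r + 15) + r^3 - 2*r^2 - r + 2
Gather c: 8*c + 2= 8*c + 2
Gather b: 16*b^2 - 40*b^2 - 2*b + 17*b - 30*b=-24*b^2 - 15*b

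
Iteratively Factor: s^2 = (s)*(s)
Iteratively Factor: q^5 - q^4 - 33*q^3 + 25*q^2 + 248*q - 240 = (q - 3)*(q^4 + 2*q^3 - 27*q^2 - 56*q + 80) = (q - 3)*(q - 1)*(q^3 + 3*q^2 - 24*q - 80) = (q - 3)*(q - 1)*(q + 4)*(q^2 - q - 20) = (q - 3)*(q - 1)*(q + 4)^2*(q - 5)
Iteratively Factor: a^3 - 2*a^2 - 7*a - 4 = (a + 1)*(a^2 - 3*a - 4) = (a + 1)^2*(a - 4)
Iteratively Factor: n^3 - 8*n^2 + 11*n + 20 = (n + 1)*(n^2 - 9*n + 20) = (n - 5)*(n + 1)*(n - 4)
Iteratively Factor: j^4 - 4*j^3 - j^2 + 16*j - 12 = (j - 3)*(j^3 - j^2 - 4*j + 4) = (j - 3)*(j - 1)*(j^2 - 4) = (j - 3)*(j - 1)*(j + 2)*(j - 2)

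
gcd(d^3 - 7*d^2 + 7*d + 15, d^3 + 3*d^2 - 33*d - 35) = d^2 - 4*d - 5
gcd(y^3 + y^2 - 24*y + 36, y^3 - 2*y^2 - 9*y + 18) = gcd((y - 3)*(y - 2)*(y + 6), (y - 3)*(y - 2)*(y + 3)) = y^2 - 5*y + 6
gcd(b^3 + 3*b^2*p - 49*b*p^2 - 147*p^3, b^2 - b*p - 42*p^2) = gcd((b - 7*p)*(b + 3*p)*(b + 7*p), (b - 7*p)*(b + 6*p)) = -b + 7*p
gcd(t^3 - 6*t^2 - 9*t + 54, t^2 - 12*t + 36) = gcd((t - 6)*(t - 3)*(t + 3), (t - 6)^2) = t - 6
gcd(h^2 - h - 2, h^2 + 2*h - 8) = h - 2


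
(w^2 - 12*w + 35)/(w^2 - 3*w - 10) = (w - 7)/(w + 2)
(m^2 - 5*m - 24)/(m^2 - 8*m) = (m + 3)/m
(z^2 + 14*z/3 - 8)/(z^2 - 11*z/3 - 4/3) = (-3*z^2 - 14*z + 24)/(-3*z^2 + 11*z + 4)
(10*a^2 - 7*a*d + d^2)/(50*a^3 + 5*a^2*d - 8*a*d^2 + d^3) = (2*a - d)/(10*a^2 + 3*a*d - d^2)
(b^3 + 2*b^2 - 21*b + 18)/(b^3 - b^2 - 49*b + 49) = (b^2 + 3*b - 18)/(b^2 - 49)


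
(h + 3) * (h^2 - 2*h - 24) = h^3 + h^2 - 30*h - 72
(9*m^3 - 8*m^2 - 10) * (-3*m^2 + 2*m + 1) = -27*m^5 + 42*m^4 - 7*m^3 + 22*m^2 - 20*m - 10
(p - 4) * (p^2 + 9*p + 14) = p^3 + 5*p^2 - 22*p - 56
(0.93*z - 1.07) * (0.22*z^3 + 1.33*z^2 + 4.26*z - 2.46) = 0.2046*z^4 + 1.0015*z^3 + 2.5387*z^2 - 6.846*z + 2.6322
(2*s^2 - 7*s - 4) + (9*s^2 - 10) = 11*s^2 - 7*s - 14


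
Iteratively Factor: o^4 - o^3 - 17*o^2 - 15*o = (o + 3)*(o^3 - 4*o^2 - 5*o) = o*(o + 3)*(o^2 - 4*o - 5) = o*(o - 5)*(o + 3)*(o + 1)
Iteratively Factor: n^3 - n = (n + 1)*(n^2 - n) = n*(n + 1)*(n - 1)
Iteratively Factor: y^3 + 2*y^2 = (y + 2)*(y^2) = y*(y + 2)*(y)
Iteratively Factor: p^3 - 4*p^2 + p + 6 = (p + 1)*(p^2 - 5*p + 6) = (p - 3)*(p + 1)*(p - 2)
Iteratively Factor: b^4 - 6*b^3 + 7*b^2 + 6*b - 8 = (b - 4)*(b^3 - 2*b^2 - b + 2) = (b - 4)*(b - 1)*(b^2 - b - 2) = (b - 4)*(b - 1)*(b + 1)*(b - 2)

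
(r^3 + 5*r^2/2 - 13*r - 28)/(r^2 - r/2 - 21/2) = (r^2 + 6*r + 8)/(r + 3)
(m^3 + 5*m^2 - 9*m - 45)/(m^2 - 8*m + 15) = (m^2 + 8*m + 15)/(m - 5)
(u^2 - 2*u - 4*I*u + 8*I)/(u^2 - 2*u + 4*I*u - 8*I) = (u - 4*I)/(u + 4*I)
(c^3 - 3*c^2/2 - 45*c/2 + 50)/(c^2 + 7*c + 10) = (c^2 - 13*c/2 + 10)/(c + 2)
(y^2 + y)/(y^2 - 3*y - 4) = y/(y - 4)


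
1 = 1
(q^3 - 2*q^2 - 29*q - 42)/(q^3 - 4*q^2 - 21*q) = (q + 2)/q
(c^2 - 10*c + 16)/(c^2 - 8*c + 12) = (c - 8)/(c - 6)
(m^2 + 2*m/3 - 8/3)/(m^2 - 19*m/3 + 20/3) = (m + 2)/(m - 5)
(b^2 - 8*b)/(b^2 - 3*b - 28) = b*(8 - b)/(-b^2 + 3*b + 28)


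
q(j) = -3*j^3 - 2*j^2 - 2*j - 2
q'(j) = -9*j^2 - 4*j - 2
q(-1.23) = 3.02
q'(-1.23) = -10.70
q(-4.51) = 241.54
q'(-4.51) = -167.02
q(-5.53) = 455.24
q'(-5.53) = -255.11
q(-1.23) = 3.02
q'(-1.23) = -10.70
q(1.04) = -9.62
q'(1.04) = -15.89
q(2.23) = -49.67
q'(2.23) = -55.68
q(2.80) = -89.14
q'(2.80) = -83.76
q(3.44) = -154.67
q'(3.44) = -122.26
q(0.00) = -2.00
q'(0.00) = -2.00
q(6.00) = -734.00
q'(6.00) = -350.00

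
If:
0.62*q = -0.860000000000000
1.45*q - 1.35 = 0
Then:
No Solution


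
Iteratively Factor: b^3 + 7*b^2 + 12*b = (b + 3)*(b^2 + 4*b) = b*(b + 3)*(b + 4)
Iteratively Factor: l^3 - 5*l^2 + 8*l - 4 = (l - 1)*(l^2 - 4*l + 4) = (l - 2)*(l - 1)*(l - 2)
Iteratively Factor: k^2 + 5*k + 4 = (k + 1)*(k + 4)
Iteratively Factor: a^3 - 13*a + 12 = (a - 1)*(a^2 + a - 12) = (a - 3)*(a - 1)*(a + 4)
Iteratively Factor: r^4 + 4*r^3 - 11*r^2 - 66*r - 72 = (r + 2)*(r^3 + 2*r^2 - 15*r - 36) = (r + 2)*(r + 3)*(r^2 - r - 12) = (r - 4)*(r + 2)*(r + 3)*(r + 3)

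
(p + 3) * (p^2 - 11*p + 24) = p^3 - 8*p^2 - 9*p + 72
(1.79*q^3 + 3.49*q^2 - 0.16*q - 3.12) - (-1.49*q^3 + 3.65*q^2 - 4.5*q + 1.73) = 3.28*q^3 - 0.16*q^2 + 4.34*q - 4.85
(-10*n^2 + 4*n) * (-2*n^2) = 20*n^4 - 8*n^3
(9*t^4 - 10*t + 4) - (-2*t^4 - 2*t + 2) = 11*t^4 - 8*t + 2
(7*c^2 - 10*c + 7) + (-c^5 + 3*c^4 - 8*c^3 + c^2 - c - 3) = -c^5 + 3*c^4 - 8*c^3 + 8*c^2 - 11*c + 4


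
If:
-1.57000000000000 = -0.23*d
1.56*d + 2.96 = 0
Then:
No Solution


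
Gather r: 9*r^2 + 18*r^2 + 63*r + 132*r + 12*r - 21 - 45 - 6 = 27*r^2 + 207*r - 72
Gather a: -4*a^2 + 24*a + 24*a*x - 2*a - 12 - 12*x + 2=-4*a^2 + a*(24*x + 22) - 12*x - 10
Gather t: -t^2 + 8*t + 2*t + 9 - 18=-t^2 + 10*t - 9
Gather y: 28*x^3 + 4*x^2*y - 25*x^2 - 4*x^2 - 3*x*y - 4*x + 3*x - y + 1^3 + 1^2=28*x^3 - 29*x^2 - x + y*(4*x^2 - 3*x - 1) + 2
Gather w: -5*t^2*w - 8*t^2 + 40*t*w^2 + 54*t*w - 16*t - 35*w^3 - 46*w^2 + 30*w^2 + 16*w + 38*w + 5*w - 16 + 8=-8*t^2 - 16*t - 35*w^3 + w^2*(40*t - 16) + w*(-5*t^2 + 54*t + 59) - 8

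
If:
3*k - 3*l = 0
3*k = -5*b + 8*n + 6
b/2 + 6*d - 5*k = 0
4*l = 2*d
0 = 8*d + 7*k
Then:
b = 0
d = 0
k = 0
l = 0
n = -3/4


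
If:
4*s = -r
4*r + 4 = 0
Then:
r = -1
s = 1/4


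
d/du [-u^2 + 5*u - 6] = 5 - 2*u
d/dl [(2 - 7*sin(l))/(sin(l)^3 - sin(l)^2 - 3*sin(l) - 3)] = (14*sin(l)^3 - 13*sin(l)^2 + 4*sin(l) + 27)*cos(l)/(sin(l)^3 - sin(l)^2 - 3*sin(l) - 3)^2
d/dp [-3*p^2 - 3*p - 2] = -6*p - 3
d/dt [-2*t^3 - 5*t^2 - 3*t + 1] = -6*t^2 - 10*t - 3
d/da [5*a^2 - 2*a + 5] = 10*a - 2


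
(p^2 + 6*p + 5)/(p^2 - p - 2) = (p + 5)/(p - 2)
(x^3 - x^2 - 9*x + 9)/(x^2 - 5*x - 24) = (x^2 - 4*x + 3)/(x - 8)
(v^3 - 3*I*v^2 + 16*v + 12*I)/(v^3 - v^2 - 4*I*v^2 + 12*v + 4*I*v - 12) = (v + I)/(v - 1)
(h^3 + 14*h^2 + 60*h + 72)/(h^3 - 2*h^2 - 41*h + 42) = (h^2 + 8*h + 12)/(h^2 - 8*h + 7)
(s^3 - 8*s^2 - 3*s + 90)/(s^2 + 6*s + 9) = (s^2 - 11*s + 30)/(s + 3)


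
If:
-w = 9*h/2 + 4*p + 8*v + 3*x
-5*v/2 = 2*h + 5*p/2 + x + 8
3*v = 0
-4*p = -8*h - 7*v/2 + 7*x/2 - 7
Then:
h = 19*x/112 - 99/56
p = -15*x/28 - 25/14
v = 0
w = 1691/112 - 363*x/224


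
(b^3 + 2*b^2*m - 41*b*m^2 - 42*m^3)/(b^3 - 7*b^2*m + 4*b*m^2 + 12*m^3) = (b + 7*m)/(b - 2*m)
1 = 1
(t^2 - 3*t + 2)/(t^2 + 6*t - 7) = (t - 2)/(t + 7)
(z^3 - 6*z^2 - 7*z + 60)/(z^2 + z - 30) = (z^2 - z - 12)/(z + 6)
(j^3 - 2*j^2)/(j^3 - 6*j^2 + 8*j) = j/(j - 4)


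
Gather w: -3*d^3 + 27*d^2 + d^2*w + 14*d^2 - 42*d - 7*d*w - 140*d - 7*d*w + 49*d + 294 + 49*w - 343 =-3*d^3 + 41*d^2 - 133*d + w*(d^2 - 14*d + 49) - 49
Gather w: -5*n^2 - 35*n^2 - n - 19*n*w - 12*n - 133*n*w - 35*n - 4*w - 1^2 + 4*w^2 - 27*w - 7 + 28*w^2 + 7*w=-40*n^2 - 48*n + 32*w^2 + w*(-152*n - 24) - 8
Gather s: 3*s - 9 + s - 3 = 4*s - 12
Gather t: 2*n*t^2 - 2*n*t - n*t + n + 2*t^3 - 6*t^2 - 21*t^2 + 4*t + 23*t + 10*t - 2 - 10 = n + 2*t^3 + t^2*(2*n - 27) + t*(37 - 3*n) - 12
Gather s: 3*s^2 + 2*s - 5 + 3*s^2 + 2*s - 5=6*s^2 + 4*s - 10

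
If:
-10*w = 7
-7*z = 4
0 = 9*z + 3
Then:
No Solution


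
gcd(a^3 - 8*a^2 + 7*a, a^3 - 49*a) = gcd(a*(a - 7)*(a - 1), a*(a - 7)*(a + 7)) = a^2 - 7*a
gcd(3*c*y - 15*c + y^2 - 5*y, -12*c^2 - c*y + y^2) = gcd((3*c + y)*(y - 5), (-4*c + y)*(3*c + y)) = 3*c + y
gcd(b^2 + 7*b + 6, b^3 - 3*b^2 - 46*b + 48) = b + 6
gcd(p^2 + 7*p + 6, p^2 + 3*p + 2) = p + 1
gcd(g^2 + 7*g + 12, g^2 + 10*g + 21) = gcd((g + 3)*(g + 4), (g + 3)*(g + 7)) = g + 3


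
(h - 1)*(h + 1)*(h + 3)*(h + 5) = h^4 + 8*h^3 + 14*h^2 - 8*h - 15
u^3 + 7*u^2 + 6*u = u*(u + 1)*(u + 6)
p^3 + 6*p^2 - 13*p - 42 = (p - 3)*(p + 2)*(p + 7)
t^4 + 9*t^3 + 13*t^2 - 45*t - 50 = (t - 2)*(t + 1)*(t + 5)^2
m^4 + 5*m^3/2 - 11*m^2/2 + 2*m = m*(m - 1)*(m - 1/2)*(m + 4)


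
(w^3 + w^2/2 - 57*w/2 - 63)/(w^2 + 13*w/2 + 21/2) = w - 6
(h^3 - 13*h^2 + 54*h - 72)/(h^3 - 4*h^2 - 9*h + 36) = (h - 6)/(h + 3)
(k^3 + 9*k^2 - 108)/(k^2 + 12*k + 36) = k - 3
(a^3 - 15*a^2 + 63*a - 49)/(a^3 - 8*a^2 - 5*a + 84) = (a^2 - 8*a + 7)/(a^2 - a - 12)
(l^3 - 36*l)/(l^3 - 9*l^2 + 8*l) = (l^2 - 36)/(l^2 - 9*l + 8)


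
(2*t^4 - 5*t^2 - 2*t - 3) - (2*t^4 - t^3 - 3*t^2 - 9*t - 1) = t^3 - 2*t^2 + 7*t - 2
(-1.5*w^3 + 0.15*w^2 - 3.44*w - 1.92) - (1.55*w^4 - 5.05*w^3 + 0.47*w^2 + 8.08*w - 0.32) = -1.55*w^4 + 3.55*w^3 - 0.32*w^2 - 11.52*w - 1.6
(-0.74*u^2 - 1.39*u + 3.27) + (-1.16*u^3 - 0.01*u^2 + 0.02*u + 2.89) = -1.16*u^3 - 0.75*u^2 - 1.37*u + 6.16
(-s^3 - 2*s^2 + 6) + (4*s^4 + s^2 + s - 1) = 4*s^4 - s^3 - s^2 + s + 5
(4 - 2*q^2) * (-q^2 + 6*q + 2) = 2*q^4 - 12*q^3 - 8*q^2 + 24*q + 8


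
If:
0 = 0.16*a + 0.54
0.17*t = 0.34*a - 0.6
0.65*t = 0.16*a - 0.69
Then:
No Solution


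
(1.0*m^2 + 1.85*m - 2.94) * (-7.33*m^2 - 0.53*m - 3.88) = -7.33*m^4 - 14.0905*m^3 + 16.6897*m^2 - 5.6198*m + 11.4072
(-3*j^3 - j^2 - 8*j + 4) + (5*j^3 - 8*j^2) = 2*j^3 - 9*j^2 - 8*j + 4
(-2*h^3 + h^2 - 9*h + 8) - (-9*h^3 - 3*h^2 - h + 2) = 7*h^3 + 4*h^2 - 8*h + 6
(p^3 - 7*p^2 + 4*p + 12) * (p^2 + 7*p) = p^5 - 45*p^3 + 40*p^2 + 84*p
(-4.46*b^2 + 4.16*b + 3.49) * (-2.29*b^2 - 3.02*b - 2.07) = 10.2134*b^4 + 3.9428*b^3 - 11.3231*b^2 - 19.151*b - 7.2243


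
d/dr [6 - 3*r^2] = -6*r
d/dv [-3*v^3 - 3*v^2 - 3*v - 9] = -9*v^2 - 6*v - 3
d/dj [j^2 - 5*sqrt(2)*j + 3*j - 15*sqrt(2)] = 2*j - 5*sqrt(2) + 3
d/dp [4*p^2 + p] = 8*p + 1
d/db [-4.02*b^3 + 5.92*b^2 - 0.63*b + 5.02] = -12.06*b^2 + 11.84*b - 0.63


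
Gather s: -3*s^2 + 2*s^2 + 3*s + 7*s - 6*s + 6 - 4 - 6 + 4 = -s^2 + 4*s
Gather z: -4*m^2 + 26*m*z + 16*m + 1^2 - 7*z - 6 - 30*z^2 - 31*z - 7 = -4*m^2 + 16*m - 30*z^2 + z*(26*m - 38) - 12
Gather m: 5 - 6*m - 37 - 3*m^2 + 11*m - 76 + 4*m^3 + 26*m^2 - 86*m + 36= 4*m^3 + 23*m^2 - 81*m - 72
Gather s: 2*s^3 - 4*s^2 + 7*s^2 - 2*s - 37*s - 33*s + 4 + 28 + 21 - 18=2*s^3 + 3*s^2 - 72*s + 35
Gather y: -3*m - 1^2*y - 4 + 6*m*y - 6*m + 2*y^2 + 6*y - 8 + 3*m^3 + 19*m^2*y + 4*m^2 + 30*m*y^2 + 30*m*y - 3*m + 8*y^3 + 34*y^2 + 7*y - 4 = 3*m^3 + 4*m^2 - 12*m + 8*y^3 + y^2*(30*m + 36) + y*(19*m^2 + 36*m + 12) - 16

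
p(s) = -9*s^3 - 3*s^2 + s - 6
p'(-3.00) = -224.00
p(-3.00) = 207.00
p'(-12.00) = -3815.00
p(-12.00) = 15102.00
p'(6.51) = -1182.32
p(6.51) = -2609.68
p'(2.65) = -204.51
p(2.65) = -191.90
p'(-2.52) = -155.34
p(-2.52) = 116.46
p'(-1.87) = -82.20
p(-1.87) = 40.49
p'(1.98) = -116.73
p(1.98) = -85.64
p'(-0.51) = -2.96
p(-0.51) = -6.10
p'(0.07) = 0.45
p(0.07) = -5.95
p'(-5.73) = -851.11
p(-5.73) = 1582.96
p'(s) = -27*s^2 - 6*s + 1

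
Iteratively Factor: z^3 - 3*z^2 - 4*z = (z + 1)*(z^2 - 4*z) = (z - 4)*(z + 1)*(z)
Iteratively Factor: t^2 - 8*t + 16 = (t - 4)*(t - 4)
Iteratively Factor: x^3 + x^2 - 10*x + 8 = (x - 1)*(x^2 + 2*x - 8) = (x - 2)*(x - 1)*(x + 4)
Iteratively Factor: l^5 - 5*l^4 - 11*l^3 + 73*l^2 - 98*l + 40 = (l - 2)*(l^4 - 3*l^3 - 17*l^2 + 39*l - 20) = (l - 2)*(l + 4)*(l^3 - 7*l^2 + 11*l - 5) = (l - 2)*(l - 1)*(l + 4)*(l^2 - 6*l + 5) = (l - 5)*(l - 2)*(l - 1)*(l + 4)*(l - 1)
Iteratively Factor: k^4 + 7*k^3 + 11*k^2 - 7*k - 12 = (k + 1)*(k^3 + 6*k^2 + 5*k - 12) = (k + 1)*(k + 3)*(k^2 + 3*k - 4) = (k + 1)*(k + 3)*(k + 4)*(k - 1)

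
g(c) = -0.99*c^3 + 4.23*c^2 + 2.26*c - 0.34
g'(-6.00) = -155.42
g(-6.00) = 352.22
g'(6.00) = -53.90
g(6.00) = -48.34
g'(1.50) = 8.27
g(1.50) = 9.23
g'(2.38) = 5.57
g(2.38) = 15.65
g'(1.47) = 8.28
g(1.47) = 8.98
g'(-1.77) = -22.02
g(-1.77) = 14.40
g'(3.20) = -1.08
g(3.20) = 17.77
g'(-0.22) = 0.26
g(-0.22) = -0.62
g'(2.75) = 3.06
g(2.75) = 17.28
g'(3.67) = -6.69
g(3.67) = 15.99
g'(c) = -2.97*c^2 + 8.46*c + 2.26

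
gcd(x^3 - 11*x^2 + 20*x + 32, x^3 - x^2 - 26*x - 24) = x + 1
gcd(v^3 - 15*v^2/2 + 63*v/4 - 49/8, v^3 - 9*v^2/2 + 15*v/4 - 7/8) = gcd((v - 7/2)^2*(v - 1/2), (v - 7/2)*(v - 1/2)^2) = v^2 - 4*v + 7/4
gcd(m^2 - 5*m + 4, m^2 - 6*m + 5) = m - 1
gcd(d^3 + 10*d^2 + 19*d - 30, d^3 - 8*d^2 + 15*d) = 1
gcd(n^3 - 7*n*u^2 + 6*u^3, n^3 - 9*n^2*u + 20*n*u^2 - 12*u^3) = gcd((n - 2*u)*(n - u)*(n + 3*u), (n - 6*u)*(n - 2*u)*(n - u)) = n^2 - 3*n*u + 2*u^2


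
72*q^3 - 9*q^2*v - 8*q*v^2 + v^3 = (-8*q + v)*(-3*q + v)*(3*q + v)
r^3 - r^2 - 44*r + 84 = (r - 6)*(r - 2)*(r + 7)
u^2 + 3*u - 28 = (u - 4)*(u + 7)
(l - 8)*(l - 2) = l^2 - 10*l + 16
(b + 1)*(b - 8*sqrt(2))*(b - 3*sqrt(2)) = b^3 - 11*sqrt(2)*b^2 + b^2 - 11*sqrt(2)*b + 48*b + 48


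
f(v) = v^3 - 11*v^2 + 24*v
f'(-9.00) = 465.00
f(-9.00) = -1836.00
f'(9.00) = 69.00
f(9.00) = 54.00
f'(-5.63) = 242.95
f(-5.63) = -662.24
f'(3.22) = -15.73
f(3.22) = -3.39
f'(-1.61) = 67.20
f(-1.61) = -71.33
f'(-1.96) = 78.64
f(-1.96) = -96.83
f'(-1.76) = 72.01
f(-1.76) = -81.77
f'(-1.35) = 59.17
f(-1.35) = -54.91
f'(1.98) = -7.80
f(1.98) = 12.16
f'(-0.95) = 47.61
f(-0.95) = -33.58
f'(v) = 3*v^2 - 22*v + 24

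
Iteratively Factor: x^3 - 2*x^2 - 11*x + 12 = (x - 4)*(x^2 + 2*x - 3) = (x - 4)*(x + 3)*(x - 1)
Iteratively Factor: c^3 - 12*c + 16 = (c - 2)*(c^2 + 2*c - 8) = (c - 2)^2*(c + 4)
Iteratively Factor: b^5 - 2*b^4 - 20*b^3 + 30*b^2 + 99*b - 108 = (b - 4)*(b^4 + 2*b^3 - 12*b^2 - 18*b + 27) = (b - 4)*(b + 3)*(b^3 - b^2 - 9*b + 9) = (b - 4)*(b - 3)*(b + 3)*(b^2 + 2*b - 3) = (b - 4)*(b - 3)*(b + 3)^2*(b - 1)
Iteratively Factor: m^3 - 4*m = (m)*(m^2 - 4) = m*(m + 2)*(m - 2)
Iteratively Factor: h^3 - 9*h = (h + 3)*(h^2 - 3*h) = h*(h + 3)*(h - 3)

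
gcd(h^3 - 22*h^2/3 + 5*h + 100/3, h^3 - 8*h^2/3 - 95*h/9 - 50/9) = h^2 - 10*h/3 - 25/3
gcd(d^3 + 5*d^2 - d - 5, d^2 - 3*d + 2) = d - 1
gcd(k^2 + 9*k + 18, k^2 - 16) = 1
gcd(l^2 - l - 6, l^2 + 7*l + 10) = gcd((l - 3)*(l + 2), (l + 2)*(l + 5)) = l + 2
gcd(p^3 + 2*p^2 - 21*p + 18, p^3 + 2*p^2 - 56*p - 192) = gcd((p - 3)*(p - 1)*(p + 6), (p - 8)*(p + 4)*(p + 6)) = p + 6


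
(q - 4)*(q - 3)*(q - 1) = q^3 - 8*q^2 + 19*q - 12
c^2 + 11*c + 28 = (c + 4)*(c + 7)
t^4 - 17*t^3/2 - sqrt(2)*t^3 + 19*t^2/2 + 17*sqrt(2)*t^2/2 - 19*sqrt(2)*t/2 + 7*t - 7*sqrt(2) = (t - 7)*(t - 2)*(t + 1/2)*(t - sqrt(2))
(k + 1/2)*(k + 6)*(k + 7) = k^3 + 27*k^2/2 + 97*k/2 + 21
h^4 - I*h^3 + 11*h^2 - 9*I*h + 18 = (h - 3*I)*(h - 2*I)*(h + I)*(h + 3*I)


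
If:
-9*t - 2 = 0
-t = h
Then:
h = 2/9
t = -2/9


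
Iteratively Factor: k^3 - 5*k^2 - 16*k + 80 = (k - 5)*(k^2 - 16) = (k - 5)*(k - 4)*(k + 4)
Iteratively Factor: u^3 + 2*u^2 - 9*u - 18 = (u + 3)*(u^2 - u - 6) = (u - 3)*(u + 3)*(u + 2)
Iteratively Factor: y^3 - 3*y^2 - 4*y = (y + 1)*(y^2 - 4*y) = y*(y + 1)*(y - 4)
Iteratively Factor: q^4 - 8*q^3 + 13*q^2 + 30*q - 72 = (q - 3)*(q^3 - 5*q^2 - 2*q + 24) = (q - 3)^2*(q^2 - 2*q - 8) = (q - 4)*(q - 3)^2*(q + 2)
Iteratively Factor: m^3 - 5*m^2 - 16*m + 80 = (m + 4)*(m^2 - 9*m + 20) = (m - 5)*(m + 4)*(m - 4)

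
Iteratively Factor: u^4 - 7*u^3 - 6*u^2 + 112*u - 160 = (u - 2)*(u^3 - 5*u^2 - 16*u + 80) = (u - 5)*(u - 2)*(u^2 - 16) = (u - 5)*(u - 2)*(u + 4)*(u - 4)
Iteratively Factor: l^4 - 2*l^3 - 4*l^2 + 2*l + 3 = (l + 1)*(l^3 - 3*l^2 - l + 3) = (l - 1)*(l + 1)*(l^2 - 2*l - 3) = (l - 1)*(l + 1)^2*(l - 3)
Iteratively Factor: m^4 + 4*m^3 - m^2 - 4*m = (m)*(m^3 + 4*m^2 - m - 4) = m*(m + 1)*(m^2 + 3*m - 4) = m*(m - 1)*(m + 1)*(m + 4)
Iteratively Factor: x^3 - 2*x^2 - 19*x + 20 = (x - 5)*(x^2 + 3*x - 4) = (x - 5)*(x - 1)*(x + 4)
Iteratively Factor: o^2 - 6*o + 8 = (o - 2)*(o - 4)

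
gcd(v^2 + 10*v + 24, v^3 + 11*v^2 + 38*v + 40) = v + 4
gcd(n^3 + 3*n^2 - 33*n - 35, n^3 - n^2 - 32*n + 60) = n - 5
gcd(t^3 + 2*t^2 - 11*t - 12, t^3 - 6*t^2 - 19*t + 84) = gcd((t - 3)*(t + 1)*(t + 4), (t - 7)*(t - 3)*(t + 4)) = t^2 + t - 12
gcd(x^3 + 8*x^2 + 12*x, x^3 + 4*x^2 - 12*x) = x^2 + 6*x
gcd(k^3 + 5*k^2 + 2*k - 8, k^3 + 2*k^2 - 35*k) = 1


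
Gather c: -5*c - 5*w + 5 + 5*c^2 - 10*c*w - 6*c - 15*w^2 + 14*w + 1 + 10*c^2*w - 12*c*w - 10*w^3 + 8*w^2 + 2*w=c^2*(10*w + 5) + c*(-22*w - 11) - 10*w^3 - 7*w^2 + 11*w + 6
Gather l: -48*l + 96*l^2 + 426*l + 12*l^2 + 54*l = 108*l^2 + 432*l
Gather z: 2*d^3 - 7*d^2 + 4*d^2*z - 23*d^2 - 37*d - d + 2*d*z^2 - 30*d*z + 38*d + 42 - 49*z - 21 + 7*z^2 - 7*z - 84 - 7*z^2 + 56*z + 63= 2*d^3 - 30*d^2 + 2*d*z^2 + z*(4*d^2 - 30*d)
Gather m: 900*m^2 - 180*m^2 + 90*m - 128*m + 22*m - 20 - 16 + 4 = 720*m^2 - 16*m - 32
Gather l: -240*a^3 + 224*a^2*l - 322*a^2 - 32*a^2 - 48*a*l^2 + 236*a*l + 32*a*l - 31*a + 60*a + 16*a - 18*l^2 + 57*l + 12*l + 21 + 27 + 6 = -240*a^3 - 354*a^2 + 45*a + l^2*(-48*a - 18) + l*(224*a^2 + 268*a + 69) + 54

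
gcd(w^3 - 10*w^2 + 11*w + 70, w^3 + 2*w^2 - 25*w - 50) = w^2 - 3*w - 10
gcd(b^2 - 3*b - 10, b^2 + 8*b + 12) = b + 2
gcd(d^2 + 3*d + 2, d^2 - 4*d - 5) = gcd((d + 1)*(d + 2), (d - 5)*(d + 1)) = d + 1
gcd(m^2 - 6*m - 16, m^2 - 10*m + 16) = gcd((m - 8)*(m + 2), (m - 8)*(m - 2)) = m - 8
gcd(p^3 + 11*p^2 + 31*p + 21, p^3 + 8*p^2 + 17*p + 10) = p + 1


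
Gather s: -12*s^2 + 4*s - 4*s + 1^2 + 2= 3 - 12*s^2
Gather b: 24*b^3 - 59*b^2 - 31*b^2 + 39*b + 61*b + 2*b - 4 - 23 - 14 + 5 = 24*b^3 - 90*b^2 + 102*b - 36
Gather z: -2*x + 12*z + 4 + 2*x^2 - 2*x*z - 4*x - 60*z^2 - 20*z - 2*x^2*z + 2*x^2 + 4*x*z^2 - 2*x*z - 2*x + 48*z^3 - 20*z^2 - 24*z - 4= 4*x^2 - 8*x + 48*z^3 + z^2*(4*x - 80) + z*(-2*x^2 - 4*x - 32)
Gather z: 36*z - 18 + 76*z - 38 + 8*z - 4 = 120*z - 60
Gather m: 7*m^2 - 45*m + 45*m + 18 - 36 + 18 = 7*m^2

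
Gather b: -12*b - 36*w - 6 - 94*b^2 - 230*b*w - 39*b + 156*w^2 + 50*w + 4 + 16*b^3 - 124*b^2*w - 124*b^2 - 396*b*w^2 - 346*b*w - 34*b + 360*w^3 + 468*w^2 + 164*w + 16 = 16*b^3 + b^2*(-124*w - 218) + b*(-396*w^2 - 576*w - 85) + 360*w^3 + 624*w^2 + 178*w + 14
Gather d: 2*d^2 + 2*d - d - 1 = 2*d^2 + d - 1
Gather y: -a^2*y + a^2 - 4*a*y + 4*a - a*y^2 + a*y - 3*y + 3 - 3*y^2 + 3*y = a^2 + 4*a + y^2*(-a - 3) + y*(-a^2 - 3*a) + 3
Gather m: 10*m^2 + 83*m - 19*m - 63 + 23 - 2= 10*m^2 + 64*m - 42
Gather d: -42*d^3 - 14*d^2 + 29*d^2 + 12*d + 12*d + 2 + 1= -42*d^3 + 15*d^2 + 24*d + 3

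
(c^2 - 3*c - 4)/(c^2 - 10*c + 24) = (c + 1)/(c - 6)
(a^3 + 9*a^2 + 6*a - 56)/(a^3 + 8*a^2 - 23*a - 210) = (a^2 + 2*a - 8)/(a^2 + a - 30)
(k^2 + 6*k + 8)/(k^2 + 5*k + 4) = (k + 2)/(k + 1)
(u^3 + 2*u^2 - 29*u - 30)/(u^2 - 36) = (u^2 - 4*u - 5)/(u - 6)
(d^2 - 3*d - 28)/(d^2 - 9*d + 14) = (d + 4)/(d - 2)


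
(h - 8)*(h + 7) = h^2 - h - 56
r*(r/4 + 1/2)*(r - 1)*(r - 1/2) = r^4/4 + r^3/8 - 5*r^2/8 + r/4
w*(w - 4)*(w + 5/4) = w^3 - 11*w^2/4 - 5*w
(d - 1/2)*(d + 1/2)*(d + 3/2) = d^3 + 3*d^2/2 - d/4 - 3/8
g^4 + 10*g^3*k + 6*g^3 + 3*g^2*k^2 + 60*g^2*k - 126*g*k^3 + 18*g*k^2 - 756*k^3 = (g + 6)*(g - 3*k)*(g + 6*k)*(g + 7*k)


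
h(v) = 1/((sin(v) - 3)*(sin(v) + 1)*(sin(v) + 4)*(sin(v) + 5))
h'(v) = -cos(v)/((sin(v) - 3)*(sin(v) + 1)*(sin(v) + 4)*(sin(v) + 5)^2) - cos(v)/((sin(v) - 3)*(sin(v) + 1)*(sin(v) + 4)^2*(sin(v) + 5)) - cos(v)/((sin(v) - 3)*(sin(v) + 1)^2*(sin(v) + 4)*(sin(v) + 5)) - cos(v)/((sin(v) - 3)^2*(sin(v) + 1)*(sin(v) + 4)*(sin(v) + 5)) = (2*sin(4*v) + 247*cos(v) + 21*cos(3*v))/(4*(sin(v) - 3)^2*(sin(v) + 1)^2*(sin(v) + 4)^2*(sin(v) + 5)^2)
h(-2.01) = -0.21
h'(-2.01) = -0.98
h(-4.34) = -0.01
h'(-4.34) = -0.00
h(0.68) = -0.01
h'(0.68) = 0.00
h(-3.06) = -0.02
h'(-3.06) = -0.02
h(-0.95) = -0.11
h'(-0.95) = 0.35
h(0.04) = -0.02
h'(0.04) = 0.02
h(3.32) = -0.02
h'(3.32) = -0.03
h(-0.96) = -0.11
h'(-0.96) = 0.36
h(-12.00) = -0.01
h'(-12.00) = 0.01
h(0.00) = -0.02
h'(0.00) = 0.02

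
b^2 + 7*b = b*(b + 7)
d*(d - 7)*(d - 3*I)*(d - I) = d^4 - 7*d^3 - 4*I*d^3 - 3*d^2 + 28*I*d^2 + 21*d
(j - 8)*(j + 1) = j^2 - 7*j - 8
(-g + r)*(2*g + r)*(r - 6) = -2*g^2*r + 12*g^2 + g*r^2 - 6*g*r + r^3 - 6*r^2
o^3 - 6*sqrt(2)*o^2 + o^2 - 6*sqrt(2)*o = o*(o + 1)*(o - 6*sqrt(2))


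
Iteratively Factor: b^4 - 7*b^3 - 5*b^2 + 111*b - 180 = (b - 3)*(b^3 - 4*b^2 - 17*b + 60) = (b - 3)^2*(b^2 - b - 20) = (b - 3)^2*(b + 4)*(b - 5)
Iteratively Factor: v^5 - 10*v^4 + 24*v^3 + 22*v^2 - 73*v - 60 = (v + 1)*(v^4 - 11*v^3 + 35*v^2 - 13*v - 60) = (v + 1)^2*(v^3 - 12*v^2 + 47*v - 60) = (v - 3)*(v + 1)^2*(v^2 - 9*v + 20) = (v - 4)*(v - 3)*(v + 1)^2*(v - 5)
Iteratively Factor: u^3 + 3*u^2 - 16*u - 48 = (u - 4)*(u^2 + 7*u + 12) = (u - 4)*(u + 3)*(u + 4)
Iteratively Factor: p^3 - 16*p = (p)*(p^2 - 16) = p*(p + 4)*(p - 4)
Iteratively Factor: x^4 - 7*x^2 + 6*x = (x - 2)*(x^3 + 2*x^2 - 3*x) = (x - 2)*(x + 3)*(x^2 - x) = (x - 2)*(x - 1)*(x + 3)*(x)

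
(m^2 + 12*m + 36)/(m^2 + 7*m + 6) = (m + 6)/(m + 1)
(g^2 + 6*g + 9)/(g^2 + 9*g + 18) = (g + 3)/(g + 6)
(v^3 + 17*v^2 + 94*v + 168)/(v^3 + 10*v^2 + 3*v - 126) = (v + 4)/(v - 3)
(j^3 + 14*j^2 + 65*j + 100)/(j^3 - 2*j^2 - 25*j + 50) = (j^2 + 9*j + 20)/(j^2 - 7*j + 10)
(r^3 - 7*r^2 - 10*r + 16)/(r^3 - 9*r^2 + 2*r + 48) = (r - 1)/(r - 3)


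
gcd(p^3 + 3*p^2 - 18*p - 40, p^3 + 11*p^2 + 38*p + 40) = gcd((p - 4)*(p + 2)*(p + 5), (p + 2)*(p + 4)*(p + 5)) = p^2 + 7*p + 10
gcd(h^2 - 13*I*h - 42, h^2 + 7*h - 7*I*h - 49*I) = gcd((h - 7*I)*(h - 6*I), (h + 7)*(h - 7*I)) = h - 7*I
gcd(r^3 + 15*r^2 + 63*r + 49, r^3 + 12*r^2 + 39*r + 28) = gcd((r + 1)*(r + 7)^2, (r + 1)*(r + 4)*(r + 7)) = r^2 + 8*r + 7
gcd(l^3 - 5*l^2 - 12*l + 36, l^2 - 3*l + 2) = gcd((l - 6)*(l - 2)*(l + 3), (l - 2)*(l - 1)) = l - 2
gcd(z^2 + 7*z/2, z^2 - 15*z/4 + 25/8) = 1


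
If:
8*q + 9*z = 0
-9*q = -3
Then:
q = 1/3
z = -8/27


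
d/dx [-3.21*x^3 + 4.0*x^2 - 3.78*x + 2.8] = -9.63*x^2 + 8.0*x - 3.78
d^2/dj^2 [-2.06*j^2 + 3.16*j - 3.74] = -4.12000000000000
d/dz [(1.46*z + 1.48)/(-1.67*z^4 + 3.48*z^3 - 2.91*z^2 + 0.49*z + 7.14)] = (7.3146*z^4 - 0.275199999999998*z^3 - 11.2026*z^2 + 8.6136*z + 9.6992)/(2.7889*z^8 - 11.6232*z^7 + 21.8298*z^6 - 21.8902*z^5 - 11.9691*z^4 + 46.8426*z^3 - 41.3147*z^2 + 6.9972*z + 50.9796)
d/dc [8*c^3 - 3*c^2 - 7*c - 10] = 24*c^2 - 6*c - 7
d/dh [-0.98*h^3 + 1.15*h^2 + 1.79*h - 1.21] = -2.94*h^2 + 2.3*h + 1.79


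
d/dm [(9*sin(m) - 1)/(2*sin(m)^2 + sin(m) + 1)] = (-18*sin(m)^2 + 4*sin(m) + 10)*cos(m)/(sin(m) - cos(2*m) + 2)^2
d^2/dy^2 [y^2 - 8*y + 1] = 2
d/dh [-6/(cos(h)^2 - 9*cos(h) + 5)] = 6*(9 - 2*cos(h))*sin(h)/(cos(h)^2 - 9*cos(h) + 5)^2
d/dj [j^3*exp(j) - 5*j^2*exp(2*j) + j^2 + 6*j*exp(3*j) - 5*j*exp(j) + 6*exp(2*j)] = j^3*exp(j) - 10*j^2*exp(2*j) + 3*j^2*exp(j) + 18*j*exp(3*j) - 10*j*exp(2*j) - 5*j*exp(j) + 2*j + 6*exp(3*j) + 12*exp(2*j) - 5*exp(j)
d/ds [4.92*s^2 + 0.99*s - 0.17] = 9.84*s + 0.99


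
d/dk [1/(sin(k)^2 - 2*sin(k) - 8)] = 2*(1 - sin(k))*cos(k)/((sin(k) - 4)^2*(sin(k) + 2)^2)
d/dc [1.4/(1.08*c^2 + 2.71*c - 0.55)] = (-3.024*c - 3.794)/(1.08*c^2 + 2.71*c - 0.55)^2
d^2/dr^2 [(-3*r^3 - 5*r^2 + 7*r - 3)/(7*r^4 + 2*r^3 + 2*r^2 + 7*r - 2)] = 6*(-49*r^9 - 245*r^8 + 658*r^7 + 135*r^6 + 280*r^5 - 699*r^4 + 97*r^3 - 60*r^2 - 38*r - 27)/(343*r^12 + 294*r^11 + 378*r^10 + 1205*r^9 + 402*r^8 + 528*r^7 + 1013*r^6 - 258*r^5 + 186*r^4 + 199*r^3 - 270*r^2 + 84*r - 8)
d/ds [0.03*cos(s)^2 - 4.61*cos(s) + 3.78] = (4.61 - 0.06*cos(s))*sin(s)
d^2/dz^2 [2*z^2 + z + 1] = 4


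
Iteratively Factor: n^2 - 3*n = (n)*(n - 3)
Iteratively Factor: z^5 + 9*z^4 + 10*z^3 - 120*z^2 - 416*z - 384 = (z + 4)*(z^4 + 5*z^3 - 10*z^2 - 80*z - 96) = (z - 4)*(z + 4)*(z^3 + 9*z^2 + 26*z + 24) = (z - 4)*(z + 3)*(z + 4)*(z^2 + 6*z + 8) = (z - 4)*(z + 3)*(z + 4)^2*(z + 2)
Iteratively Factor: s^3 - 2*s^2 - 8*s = (s - 4)*(s^2 + 2*s) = s*(s - 4)*(s + 2)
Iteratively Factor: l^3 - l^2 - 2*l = (l)*(l^2 - l - 2) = l*(l + 1)*(l - 2)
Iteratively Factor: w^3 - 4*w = (w - 2)*(w^2 + 2*w) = (w - 2)*(w + 2)*(w)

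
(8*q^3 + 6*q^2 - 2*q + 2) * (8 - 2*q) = -16*q^4 + 52*q^3 + 52*q^2 - 20*q + 16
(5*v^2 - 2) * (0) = 0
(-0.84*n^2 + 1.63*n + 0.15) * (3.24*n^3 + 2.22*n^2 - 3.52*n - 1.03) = -2.7216*n^5 + 3.4164*n^4 + 7.0614*n^3 - 4.5394*n^2 - 2.2069*n - 0.1545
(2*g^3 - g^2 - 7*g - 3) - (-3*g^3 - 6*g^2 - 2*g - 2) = 5*g^3 + 5*g^2 - 5*g - 1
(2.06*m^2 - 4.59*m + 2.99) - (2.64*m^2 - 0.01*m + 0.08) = -0.58*m^2 - 4.58*m + 2.91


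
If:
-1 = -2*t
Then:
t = 1/2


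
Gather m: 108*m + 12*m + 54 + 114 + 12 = 120*m + 180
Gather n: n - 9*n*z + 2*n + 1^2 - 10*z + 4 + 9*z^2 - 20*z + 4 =n*(3 - 9*z) + 9*z^2 - 30*z + 9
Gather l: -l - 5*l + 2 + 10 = 12 - 6*l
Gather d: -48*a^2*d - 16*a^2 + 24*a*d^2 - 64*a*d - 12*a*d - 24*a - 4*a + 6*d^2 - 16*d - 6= -16*a^2 - 28*a + d^2*(24*a + 6) + d*(-48*a^2 - 76*a - 16) - 6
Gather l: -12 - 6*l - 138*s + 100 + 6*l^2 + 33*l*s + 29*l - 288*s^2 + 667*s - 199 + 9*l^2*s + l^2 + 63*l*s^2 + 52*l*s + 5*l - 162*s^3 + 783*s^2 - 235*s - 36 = l^2*(9*s + 7) + l*(63*s^2 + 85*s + 28) - 162*s^3 + 495*s^2 + 294*s - 147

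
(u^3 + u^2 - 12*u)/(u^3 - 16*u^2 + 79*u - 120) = u*(u + 4)/(u^2 - 13*u + 40)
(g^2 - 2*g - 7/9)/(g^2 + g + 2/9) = (3*g - 7)/(3*g + 2)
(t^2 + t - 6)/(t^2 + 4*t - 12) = (t + 3)/(t + 6)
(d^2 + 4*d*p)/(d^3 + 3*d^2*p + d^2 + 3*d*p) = (d + 4*p)/(d^2 + 3*d*p + d + 3*p)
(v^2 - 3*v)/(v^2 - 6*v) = (v - 3)/(v - 6)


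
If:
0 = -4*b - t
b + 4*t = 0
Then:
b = 0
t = 0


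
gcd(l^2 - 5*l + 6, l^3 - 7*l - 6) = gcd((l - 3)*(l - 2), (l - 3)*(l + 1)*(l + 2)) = l - 3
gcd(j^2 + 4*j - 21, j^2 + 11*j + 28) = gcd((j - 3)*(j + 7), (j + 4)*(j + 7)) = j + 7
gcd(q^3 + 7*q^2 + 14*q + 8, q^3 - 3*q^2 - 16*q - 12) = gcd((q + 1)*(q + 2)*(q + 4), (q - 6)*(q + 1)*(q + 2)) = q^2 + 3*q + 2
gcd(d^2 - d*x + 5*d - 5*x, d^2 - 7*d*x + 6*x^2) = -d + x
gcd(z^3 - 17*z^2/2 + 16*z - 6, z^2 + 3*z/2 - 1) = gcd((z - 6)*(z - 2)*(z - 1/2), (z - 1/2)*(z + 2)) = z - 1/2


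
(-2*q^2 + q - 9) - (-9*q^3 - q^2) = 9*q^3 - q^2 + q - 9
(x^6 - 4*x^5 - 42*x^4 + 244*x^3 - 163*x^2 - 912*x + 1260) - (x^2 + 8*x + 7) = x^6 - 4*x^5 - 42*x^4 + 244*x^3 - 164*x^2 - 920*x + 1253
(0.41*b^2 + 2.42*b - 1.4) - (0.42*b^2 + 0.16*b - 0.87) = -0.01*b^2 + 2.26*b - 0.53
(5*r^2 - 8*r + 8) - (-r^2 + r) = 6*r^2 - 9*r + 8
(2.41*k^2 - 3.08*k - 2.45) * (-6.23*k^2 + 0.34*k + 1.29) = -15.0143*k^4 + 20.0078*k^3 + 17.3252*k^2 - 4.8062*k - 3.1605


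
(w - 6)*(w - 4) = w^2 - 10*w + 24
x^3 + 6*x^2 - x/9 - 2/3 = (x - 1/3)*(x + 1/3)*(x + 6)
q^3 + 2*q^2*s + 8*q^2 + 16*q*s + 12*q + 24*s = (q + 2)*(q + 6)*(q + 2*s)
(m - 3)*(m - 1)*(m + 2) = m^3 - 2*m^2 - 5*m + 6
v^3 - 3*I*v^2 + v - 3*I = (v - 3*I)*(v - I)*(v + I)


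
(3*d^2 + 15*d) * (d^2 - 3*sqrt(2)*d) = 3*d^4 - 9*sqrt(2)*d^3 + 15*d^3 - 45*sqrt(2)*d^2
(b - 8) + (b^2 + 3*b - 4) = b^2 + 4*b - 12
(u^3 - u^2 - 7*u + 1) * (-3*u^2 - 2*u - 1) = -3*u^5 + u^4 + 22*u^3 + 12*u^2 + 5*u - 1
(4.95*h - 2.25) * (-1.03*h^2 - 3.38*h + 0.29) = -5.0985*h^3 - 14.4135*h^2 + 9.0405*h - 0.6525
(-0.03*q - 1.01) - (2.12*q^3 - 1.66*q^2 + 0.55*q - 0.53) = -2.12*q^3 + 1.66*q^2 - 0.58*q - 0.48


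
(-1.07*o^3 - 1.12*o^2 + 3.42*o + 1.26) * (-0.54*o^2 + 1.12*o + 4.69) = 0.5778*o^5 - 0.5936*o^4 - 8.1195*o^3 - 2.1028*o^2 + 17.451*o + 5.9094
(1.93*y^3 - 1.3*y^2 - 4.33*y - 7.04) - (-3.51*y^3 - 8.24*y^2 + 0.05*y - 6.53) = 5.44*y^3 + 6.94*y^2 - 4.38*y - 0.51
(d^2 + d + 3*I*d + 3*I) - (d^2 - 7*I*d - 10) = d + 10*I*d + 10 + 3*I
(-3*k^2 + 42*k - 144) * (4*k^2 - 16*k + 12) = -12*k^4 + 216*k^3 - 1284*k^2 + 2808*k - 1728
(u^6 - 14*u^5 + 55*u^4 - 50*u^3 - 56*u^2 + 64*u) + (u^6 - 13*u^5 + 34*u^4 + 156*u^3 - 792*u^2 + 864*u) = 2*u^6 - 27*u^5 + 89*u^4 + 106*u^3 - 848*u^2 + 928*u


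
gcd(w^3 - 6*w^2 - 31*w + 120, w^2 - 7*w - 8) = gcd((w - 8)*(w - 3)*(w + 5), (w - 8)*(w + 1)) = w - 8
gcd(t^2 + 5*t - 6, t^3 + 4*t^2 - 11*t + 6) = t^2 + 5*t - 6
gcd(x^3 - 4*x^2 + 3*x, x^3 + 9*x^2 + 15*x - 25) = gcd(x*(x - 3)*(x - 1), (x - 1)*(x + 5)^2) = x - 1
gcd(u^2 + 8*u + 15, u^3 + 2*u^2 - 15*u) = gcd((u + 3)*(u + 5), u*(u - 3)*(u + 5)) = u + 5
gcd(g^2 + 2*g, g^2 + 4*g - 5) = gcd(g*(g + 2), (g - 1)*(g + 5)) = 1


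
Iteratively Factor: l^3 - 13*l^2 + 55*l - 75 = (l - 5)*(l^2 - 8*l + 15) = (l - 5)^2*(l - 3)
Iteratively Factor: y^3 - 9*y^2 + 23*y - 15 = (y - 3)*(y^2 - 6*y + 5) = (y - 5)*(y - 3)*(y - 1)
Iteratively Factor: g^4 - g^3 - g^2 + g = (g)*(g^3 - g^2 - g + 1) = g*(g + 1)*(g^2 - 2*g + 1) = g*(g - 1)*(g + 1)*(g - 1)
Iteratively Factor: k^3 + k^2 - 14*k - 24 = (k - 4)*(k^2 + 5*k + 6) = (k - 4)*(k + 2)*(k + 3)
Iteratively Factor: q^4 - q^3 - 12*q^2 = (q - 4)*(q^3 + 3*q^2) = q*(q - 4)*(q^2 + 3*q) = q^2*(q - 4)*(q + 3)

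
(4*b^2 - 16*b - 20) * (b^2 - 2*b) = 4*b^4 - 24*b^3 + 12*b^2 + 40*b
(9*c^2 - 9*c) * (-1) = -9*c^2 + 9*c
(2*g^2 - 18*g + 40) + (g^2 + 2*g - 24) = 3*g^2 - 16*g + 16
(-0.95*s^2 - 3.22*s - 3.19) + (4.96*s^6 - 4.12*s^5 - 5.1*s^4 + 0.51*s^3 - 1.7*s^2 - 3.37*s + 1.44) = 4.96*s^6 - 4.12*s^5 - 5.1*s^4 + 0.51*s^3 - 2.65*s^2 - 6.59*s - 1.75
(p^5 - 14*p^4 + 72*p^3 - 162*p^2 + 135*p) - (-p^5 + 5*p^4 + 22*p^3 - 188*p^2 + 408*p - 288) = 2*p^5 - 19*p^4 + 50*p^3 + 26*p^2 - 273*p + 288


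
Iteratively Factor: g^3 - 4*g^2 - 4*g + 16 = (g - 4)*(g^2 - 4) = (g - 4)*(g + 2)*(g - 2)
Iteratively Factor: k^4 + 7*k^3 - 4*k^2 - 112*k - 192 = (k + 3)*(k^3 + 4*k^2 - 16*k - 64) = (k + 3)*(k + 4)*(k^2 - 16) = (k - 4)*(k + 3)*(k + 4)*(k + 4)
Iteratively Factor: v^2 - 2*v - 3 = (v - 3)*(v + 1)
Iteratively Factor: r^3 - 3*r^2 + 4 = (r + 1)*(r^2 - 4*r + 4) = (r - 2)*(r + 1)*(r - 2)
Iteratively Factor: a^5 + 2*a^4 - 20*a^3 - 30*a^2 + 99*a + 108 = (a + 3)*(a^4 - a^3 - 17*a^2 + 21*a + 36) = (a + 1)*(a + 3)*(a^3 - 2*a^2 - 15*a + 36) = (a + 1)*(a + 3)*(a + 4)*(a^2 - 6*a + 9) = (a - 3)*(a + 1)*(a + 3)*(a + 4)*(a - 3)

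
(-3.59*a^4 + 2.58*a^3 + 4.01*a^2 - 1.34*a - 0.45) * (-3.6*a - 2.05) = 12.924*a^5 - 1.9285*a^4 - 19.725*a^3 - 3.3965*a^2 + 4.367*a + 0.9225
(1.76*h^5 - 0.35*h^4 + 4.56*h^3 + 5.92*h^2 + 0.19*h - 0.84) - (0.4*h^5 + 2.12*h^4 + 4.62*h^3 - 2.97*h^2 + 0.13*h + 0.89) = 1.36*h^5 - 2.47*h^4 - 0.0600000000000005*h^3 + 8.89*h^2 + 0.06*h - 1.73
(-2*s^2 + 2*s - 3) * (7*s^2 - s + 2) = -14*s^4 + 16*s^3 - 27*s^2 + 7*s - 6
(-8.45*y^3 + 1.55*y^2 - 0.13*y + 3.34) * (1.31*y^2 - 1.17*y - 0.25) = -11.0695*y^5 + 11.917*y^4 + 0.1287*y^3 + 4.14*y^2 - 3.8753*y - 0.835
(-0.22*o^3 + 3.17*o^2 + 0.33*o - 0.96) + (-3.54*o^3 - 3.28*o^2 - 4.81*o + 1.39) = -3.76*o^3 - 0.11*o^2 - 4.48*o + 0.43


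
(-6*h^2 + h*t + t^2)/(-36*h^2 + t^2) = (6*h^2 - h*t - t^2)/(36*h^2 - t^2)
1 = 1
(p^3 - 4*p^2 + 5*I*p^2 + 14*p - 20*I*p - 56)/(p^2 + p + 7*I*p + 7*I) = (p^2 - 2*p*(2 + I) + 8*I)/(p + 1)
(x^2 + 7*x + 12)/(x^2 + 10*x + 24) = (x + 3)/(x + 6)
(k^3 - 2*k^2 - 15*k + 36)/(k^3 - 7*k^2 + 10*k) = (k^3 - 2*k^2 - 15*k + 36)/(k*(k^2 - 7*k + 10))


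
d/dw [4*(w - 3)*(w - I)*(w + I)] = 12*w^2 - 24*w + 4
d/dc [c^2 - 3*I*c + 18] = 2*c - 3*I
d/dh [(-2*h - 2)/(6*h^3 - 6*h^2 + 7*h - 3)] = 4*(6*h^3 + 6*h^2 - 6*h + 5)/(36*h^6 - 72*h^5 + 120*h^4 - 120*h^3 + 85*h^2 - 42*h + 9)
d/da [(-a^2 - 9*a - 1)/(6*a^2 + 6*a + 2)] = (12*a^2 + 2*a - 3)/(9*a^4 + 18*a^3 + 15*a^2 + 6*a + 1)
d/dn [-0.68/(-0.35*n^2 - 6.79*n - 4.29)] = (-0.476*n - 4.6172)/(0.35*n^2 + 6.79*n + 4.29)^2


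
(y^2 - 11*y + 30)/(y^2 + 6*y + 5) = (y^2 - 11*y + 30)/(y^2 + 6*y + 5)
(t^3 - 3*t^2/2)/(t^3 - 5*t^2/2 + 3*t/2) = t/(t - 1)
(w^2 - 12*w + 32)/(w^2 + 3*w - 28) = (w - 8)/(w + 7)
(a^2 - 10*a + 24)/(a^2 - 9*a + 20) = (a - 6)/(a - 5)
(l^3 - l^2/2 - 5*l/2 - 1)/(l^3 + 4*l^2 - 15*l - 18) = (l^2 - 3*l/2 - 1)/(l^2 + 3*l - 18)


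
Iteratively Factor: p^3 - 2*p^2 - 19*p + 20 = (p - 1)*(p^2 - p - 20) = (p - 5)*(p - 1)*(p + 4)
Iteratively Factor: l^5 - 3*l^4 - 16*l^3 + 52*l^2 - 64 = (l + 1)*(l^4 - 4*l^3 - 12*l^2 + 64*l - 64) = (l - 2)*(l + 1)*(l^3 - 2*l^2 - 16*l + 32) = (l - 2)*(l + 1)*(l + 4)*(l^2 - 6*l + 8) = (l - 4)*(l - 2)*(l + 1)*(l + 4)*(l - 2)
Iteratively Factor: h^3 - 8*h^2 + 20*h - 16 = (h - 2)*(h^2 - 6*h + 8) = (h - 4)*(h - 2)*(h - 2)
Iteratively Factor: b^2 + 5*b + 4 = (b + 1)*(b + 4)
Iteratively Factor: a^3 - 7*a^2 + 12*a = (a - 3)*(a^2 - 4*a) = a*(a - 3)*(a - 4)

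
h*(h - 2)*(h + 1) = h^3 - h^2 - 2*h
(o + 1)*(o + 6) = o^2 + 7*o + 6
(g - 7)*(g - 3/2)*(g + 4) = g^3 - 9*g^2/2 - 47*g/2 + 42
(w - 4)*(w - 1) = w^2 - 5*w + 4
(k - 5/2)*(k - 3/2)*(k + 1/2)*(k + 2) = k^4 - 3*k^3/2 - 21*k^2/4 + 43*k/8 + 15/4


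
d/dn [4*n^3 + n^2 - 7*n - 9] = 12*n^2 + 2*n - 7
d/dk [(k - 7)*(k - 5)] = 2*k - 12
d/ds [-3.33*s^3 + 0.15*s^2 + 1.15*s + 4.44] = -9.99*s^2 + 0.3*s + 1.15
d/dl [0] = 0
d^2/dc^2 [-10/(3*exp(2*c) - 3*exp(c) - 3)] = 10*(2*(2*exp(c) - 1)^2*exp(c) + (4*exp(c) - 1)*(-exp(2*c) + exp(c) + 1))*exp(c)/(3*(-exp(2*c) + exp(c) + 1)^3)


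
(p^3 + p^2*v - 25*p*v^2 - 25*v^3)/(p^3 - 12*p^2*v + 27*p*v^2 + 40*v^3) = (p + 5*v)/(p - 8*v)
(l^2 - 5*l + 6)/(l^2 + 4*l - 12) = (l - 3)/(l + 6)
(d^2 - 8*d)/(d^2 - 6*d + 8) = d*(d - 8)/(d^2 - 6*d + 8)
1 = 1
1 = 1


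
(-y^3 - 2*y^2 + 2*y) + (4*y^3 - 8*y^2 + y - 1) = 3*y^3 - 10*y^2 + 3*y - 1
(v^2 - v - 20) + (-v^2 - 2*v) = -3*v - 20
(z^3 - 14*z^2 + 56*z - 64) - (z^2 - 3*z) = z^3 - 15*z^2 + 59*z - 64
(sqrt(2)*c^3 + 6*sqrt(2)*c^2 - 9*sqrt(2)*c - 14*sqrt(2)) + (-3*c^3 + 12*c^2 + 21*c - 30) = -3*c^3 + sqrt(2)*c^3 + 6*sqrt(2)*c^2 + 12*c^2 - 9*sqrt(2)*c + 21*c - 30 - 14*sqrt(2)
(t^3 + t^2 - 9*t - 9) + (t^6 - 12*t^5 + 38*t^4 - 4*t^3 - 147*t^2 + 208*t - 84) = t^6 - 12*t^5 + 38*t^4 - 3*t^3 - 146*t^2 + 199*t - 93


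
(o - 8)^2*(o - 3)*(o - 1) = o^4 - 20*o^3 + 131*o^2 - 304*o + 192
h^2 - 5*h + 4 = (h - 4)*(h - 1)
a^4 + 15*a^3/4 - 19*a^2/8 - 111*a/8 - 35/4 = (a - 2)*(a + 1)*(a + 5/4)*(a + 7/2)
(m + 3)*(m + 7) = m^2 + 10*m + 21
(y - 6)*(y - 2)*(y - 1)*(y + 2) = y^4 - 7*y^3 + 2*y^2 + 28*y - 24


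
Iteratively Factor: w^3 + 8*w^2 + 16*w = (w)*(w^2 + 8*w + 16) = w*(w + 4)*(w + 4)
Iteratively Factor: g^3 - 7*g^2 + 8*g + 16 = (g + 1)*(g^2 - 8*g + 16) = (g - 4)*(g + 1)*(g - 4)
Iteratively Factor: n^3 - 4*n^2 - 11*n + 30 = (n - 2)*(n^2 - 2*n - 15) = (n - 2)*(n + 3)*(n - 5)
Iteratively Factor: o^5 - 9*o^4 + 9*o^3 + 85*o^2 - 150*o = (o - 2)*(o^4 - 7*o^3 - 5*o^2 + 75*o) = o*(o - 2)*(o^3 - 7*o^2 - 5*o + 75) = o*(o - 2)*(o + 3)*(o^2 - 10*o + 25) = o*(o - 5)*(o - 2)*(o + 3)*(o - 5)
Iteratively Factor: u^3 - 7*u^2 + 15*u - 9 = (u - 3)*(u^2 - 4*u + 3) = (u - 3)^2*(u - 1)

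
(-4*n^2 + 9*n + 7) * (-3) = 12*n^2 - 27*n - 21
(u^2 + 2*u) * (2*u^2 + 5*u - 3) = 2*u^4 + 9*u^3 + 7*u^2 - 6*u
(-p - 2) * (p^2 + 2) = -p^3 - 2*p^2 - 2*p - 4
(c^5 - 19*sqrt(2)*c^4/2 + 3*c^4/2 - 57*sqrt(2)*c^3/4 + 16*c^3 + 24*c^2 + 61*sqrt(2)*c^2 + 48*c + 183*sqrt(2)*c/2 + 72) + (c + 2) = c^5 - 19*sqrt(2)*c^4/2 + 3*c^4/2 - 57*sqrt(2)*c^3/4 + 16*c^3 + 24*c^2 + 61*sqrt(2)*c^2 + 49*c + 183*sqrt(2)*c/2 + 74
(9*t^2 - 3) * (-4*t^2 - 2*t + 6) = -36*t^4 - 18*t^3 + 66*t^2 + 6*t - 18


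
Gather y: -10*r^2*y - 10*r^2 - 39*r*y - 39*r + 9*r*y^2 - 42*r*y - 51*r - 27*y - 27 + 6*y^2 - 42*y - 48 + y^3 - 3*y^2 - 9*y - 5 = -10*r^2 - 90*r + y^3 + y^2*(9*r + 3) + y*(-10*r^2 - 81*r - 78) - 80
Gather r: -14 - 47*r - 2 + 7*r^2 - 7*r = 7*r^2 - 54*r - 16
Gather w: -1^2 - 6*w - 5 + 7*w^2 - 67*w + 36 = 7*w^2 - 73*w + 30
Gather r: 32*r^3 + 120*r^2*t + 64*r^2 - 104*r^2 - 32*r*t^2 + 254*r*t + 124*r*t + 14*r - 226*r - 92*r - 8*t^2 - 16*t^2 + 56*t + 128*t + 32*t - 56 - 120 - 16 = 32*r^3 + r^2*(120*t - 40) + r*(-32*t^2 + 378*t - 304) - 24*t^2 + 216*t - 192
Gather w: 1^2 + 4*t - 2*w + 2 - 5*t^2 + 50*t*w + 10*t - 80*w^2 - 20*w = -5*t^2 + 14*t - 80*w^2 + w*(50*t - 22) + 3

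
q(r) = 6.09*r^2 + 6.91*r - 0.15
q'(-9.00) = -102.71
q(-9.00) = 430.95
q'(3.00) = 43.45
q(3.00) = 75.39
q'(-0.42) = 1.79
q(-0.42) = -1.98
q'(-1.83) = -15.38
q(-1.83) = 7.60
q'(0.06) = 7.64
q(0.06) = 0.29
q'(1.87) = 29.69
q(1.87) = 34.07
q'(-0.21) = 4.35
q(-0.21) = -1.33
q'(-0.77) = -2.47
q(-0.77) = -1.86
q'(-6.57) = -73.11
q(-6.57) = 217.33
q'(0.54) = 13.49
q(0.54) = 5.36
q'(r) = 12.18*r + 6.91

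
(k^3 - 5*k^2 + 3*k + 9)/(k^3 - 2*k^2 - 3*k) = (k - 3)/k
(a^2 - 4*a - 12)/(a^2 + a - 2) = (a - 6)/(a - 1)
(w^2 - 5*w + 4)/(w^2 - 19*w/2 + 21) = 2*(w^2 - 5*w + 4)/(2*w^2 - 19*w + 42)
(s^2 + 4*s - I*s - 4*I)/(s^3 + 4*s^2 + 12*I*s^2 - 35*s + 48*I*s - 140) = (s - I)/(s^2 + 12*I*s - 35)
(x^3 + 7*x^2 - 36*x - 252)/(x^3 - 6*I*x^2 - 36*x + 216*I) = (x + 7)/(x - 6*I)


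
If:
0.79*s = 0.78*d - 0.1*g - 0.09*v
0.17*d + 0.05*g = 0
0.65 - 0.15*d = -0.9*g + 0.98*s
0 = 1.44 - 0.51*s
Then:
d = -0.66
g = 2.24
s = 2.82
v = -32.99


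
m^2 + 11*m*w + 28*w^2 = (m + 4*w)*(m + 7*w)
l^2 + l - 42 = (l - 6)*(l + 7)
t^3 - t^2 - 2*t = t*(t - 2)*(t + 1)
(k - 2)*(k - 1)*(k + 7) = k^3 + 4*k^2 - 19*k + 14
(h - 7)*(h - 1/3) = h^2 - 22*h/3 + 7/3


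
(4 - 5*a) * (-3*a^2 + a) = 15*a^3 - 17*a^2 + 4*a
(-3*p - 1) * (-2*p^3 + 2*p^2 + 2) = 6*p^4 - 4*p^3 - 2*p^2 - 6*p - 2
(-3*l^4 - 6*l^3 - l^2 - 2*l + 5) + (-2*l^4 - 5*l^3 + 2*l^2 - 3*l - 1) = -5*l^4 - 11*l^3 + l^2 - 5*l + 4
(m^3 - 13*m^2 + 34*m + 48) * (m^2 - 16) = m^5 - 13*m^4 + 18*m^3 + 256*m^2 - 544*m - 768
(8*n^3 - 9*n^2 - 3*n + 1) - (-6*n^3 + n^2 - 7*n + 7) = 14*n^3 - 10*n^2 + 4*n - 6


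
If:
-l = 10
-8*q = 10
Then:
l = -10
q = -5/4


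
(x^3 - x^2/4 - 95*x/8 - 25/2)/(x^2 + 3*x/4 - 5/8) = (2*x^2 - 3*x - 20)/(2*x - 1)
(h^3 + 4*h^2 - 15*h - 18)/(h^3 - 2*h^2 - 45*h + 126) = (h^2 + 7*h + 6)/(h^2 + h - 42)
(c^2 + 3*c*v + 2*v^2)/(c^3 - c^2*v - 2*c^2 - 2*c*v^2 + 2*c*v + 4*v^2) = (-c - 2*v)/(-c^2 + 2*c*v + 2*c - 4*v)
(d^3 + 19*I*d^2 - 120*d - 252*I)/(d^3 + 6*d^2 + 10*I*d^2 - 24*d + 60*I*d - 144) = (d^2 + 13*I*d - 42)/(d^2 + d*(6 + 4*I) + 24*I)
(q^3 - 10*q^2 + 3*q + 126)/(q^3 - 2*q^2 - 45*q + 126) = (q^2 - 4*q - 21)/(q^2 + 4*q - 21)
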